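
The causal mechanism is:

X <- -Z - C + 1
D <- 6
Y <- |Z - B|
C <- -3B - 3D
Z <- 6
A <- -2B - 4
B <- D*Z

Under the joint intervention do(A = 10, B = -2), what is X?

7

Setting A = 10, B = -2 by intervention discards those variables' equations.
C = -3B - 3D  [with B=-2, D=6]  = -12
X = -Z - C + 1  [with Z=6, C=-12]  = 7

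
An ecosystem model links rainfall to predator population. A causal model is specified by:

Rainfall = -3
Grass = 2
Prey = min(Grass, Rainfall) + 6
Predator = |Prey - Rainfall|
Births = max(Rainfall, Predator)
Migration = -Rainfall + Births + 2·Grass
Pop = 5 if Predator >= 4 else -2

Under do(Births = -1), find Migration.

6

The intervention breaks the incoming arrows to Births: Births = max(Rainfall, Predator) no longer applies, and Births = -1.
Migration = -Rainfall + Births + 2·Grass  [with Rainfall=-3, Births=-1, Grass=2]  = 6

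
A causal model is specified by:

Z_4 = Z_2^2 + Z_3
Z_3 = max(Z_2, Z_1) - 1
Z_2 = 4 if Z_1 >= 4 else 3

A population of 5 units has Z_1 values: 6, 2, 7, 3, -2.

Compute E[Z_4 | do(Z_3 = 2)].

Every unit gets Z_3=2 under the intervention. Z_4 values become 18, 11, 18, 11, 11; E[Z_4|do(Z_3=2)] = 13.8.

13.8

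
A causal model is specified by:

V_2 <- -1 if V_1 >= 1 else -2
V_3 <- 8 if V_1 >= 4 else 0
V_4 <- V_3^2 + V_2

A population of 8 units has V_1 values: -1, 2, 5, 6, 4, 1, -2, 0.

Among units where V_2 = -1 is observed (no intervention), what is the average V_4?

37.4

Conditioning on V_2=-1 selects the 5 unit(s) with V_1 ∈ {2, 5, 6, 4, 1}. Their V_4 values: -1, 63, 63, 63, -1. Mean = 37.4.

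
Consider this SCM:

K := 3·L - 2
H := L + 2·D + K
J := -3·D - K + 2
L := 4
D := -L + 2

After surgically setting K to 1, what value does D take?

The intervention breaks the incoming arrows to K: K := 3·L - 2 no longer applies, and K = 1.
Since D is not a descendant of the intervened variable, it is unaffected.
D = -L + 2  [with L=4]  = -2

-2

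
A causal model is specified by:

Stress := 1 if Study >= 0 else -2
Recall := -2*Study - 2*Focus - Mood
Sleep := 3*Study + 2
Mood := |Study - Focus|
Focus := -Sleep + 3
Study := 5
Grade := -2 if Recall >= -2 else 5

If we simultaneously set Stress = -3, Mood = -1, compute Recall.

Setting Stress = -3, Mood = -1 by intervention discards those variables' equations.
Sleep = 3*Study + 2  [with Study=5]  = 17
Focus = -Sleep + 3  [with Sleep=17]  = -14
Recall = -2*Study - 2*Focus - Mood  [with Study=5, Focus=-14, Mood=-1]  = 19

19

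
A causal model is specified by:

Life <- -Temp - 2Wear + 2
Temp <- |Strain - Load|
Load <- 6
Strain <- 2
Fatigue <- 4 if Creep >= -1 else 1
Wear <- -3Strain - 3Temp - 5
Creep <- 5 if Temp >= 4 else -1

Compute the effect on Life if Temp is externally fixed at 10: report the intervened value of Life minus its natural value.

30

The intervention breaks the incoming arrows to Temp: Temp <- |Strain - Load| no longer applies, and Temp = 10.
Wear = -3Strain - 3Temp - 5  [with Strain=2, Temp=10]  = -41
Life = -Temp - 2Wear + 2  [with Temp=10, Wear=-41]  = 74
Without intervention: Temp = |Strain - Load|  [with Strain=2, Load=6]  = 4; Wear = -3Strain - 3Temp - 5  [with Strain=2, Temp=4]  = -23; Life = -Temp - 2Wear + 2  [with Temp=4, Wear=-23]  = 44.
Change = 74 − 44 = 30.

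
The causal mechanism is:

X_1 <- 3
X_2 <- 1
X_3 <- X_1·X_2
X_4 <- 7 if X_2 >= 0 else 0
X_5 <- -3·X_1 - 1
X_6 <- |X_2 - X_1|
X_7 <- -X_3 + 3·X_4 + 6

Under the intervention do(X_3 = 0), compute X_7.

27

The intervention breaks the incoming arrows to X_3: X_3 <- X_1·X_2 no longer applies, and X_3 = 0.
X_4 = 7 if X_2 >= 0 else 0  [with X_2=1]  = 7
X_7 = -X_3 + 3·X_4 + 6  [with X_3=0, X_4=7]  = 27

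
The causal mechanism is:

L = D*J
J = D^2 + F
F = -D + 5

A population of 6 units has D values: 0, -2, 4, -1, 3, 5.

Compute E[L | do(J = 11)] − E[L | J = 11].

11

Every unit gets J=11 under the intervention. L values become 0, -22, 44, -11, 33, 55; E[L|do(J=11)] = 16.5.
Observing J=11 restricts to units where J's equation naturally yields 11: D ∈ {-2, 3}. In that subpopulation L = -22, 33, mean 5.5.
Difference = 16.5 − 5.5 = 11.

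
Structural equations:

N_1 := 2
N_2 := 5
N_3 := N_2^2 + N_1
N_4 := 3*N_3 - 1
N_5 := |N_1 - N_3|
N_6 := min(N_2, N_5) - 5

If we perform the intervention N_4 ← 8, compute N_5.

25

Intervening sets N_4 = 8 and removes its equation (N_4 := 3*N_3 - 1).
No directed path runs from N_4 to N_5, so N_5 keeps its natural value.
N_3 = N_2^2 + N_1  [with N_2=5, N_1=2]  = 27
N_5 = |N_1 - N_3|  [with N_1=2, N_3=27]  = 25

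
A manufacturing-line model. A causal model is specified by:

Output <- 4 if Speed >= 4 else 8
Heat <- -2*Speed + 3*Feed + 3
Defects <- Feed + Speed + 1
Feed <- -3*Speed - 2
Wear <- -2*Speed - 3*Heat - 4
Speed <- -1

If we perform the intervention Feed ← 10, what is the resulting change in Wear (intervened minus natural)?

-81

Under do(Feed=10), the mechanism Feed <- -3*Speed - 2 is discarded; Feed is fixed at 10.
Heat = -2*Speed + 3*Feed + 3  [with Speed=-1, Feed=10]  = 35
Wear = -2*Speed - 3*Heat - 4  [with Speed=-1, Heat=35]  = -107
Without intervention: Feed = -3*Speed - 2  [with Speed=-1]  = 1; Heat = -2*Speed + 3*Feed + 3  [with Speed=-1, Feed=1]  = 8; Wear = -2*Speed - 3*Heat - 4  [with Speed=-1, Heat=8]  = -26.
Change = -107 − (-26) = -81.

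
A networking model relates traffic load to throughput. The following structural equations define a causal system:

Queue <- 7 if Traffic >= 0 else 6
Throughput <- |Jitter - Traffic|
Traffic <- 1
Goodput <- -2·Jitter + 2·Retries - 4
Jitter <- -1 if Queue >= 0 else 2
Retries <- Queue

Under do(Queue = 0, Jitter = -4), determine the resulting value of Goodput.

4

The joint intervention fixes Queue = 0, Jitter = -4, removing each variable's own equation.
Retries = Queue  [with Queue=0]  = 0
Goodput = -2·Jitter + 2·Retries - 4  [with Jitter=-4, Retries=0]  = 4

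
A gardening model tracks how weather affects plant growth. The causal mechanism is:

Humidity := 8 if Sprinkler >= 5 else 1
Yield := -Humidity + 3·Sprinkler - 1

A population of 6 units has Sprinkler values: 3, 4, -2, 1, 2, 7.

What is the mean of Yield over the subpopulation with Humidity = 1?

2.8

Conditioning on Humidity=1 selects the 5 unit(s) with Sprinkler ∈ {3, 4, -2, 1, 2}. Their Yield values: 7, 10, -8, 1, 4. Mean = 2.8.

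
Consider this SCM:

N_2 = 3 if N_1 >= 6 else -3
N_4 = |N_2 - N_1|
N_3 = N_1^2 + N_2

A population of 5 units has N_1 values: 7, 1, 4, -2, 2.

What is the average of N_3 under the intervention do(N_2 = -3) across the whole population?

11.8

do(N_2=-3) breaks N_2's dependence on N_1. With N_2=-3 fixed, N_3 across the units is 46, -2, 13, 1, 1, mean 11.8.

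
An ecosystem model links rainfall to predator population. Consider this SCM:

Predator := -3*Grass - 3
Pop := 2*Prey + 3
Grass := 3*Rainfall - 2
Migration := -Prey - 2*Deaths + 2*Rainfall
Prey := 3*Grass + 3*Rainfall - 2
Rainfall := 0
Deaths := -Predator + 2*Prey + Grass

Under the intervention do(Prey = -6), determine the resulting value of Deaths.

do(Prey=-6) replaces the equation Prey := 3*Grass + 3*Rainfall - 2 with the constant Prey = -6.
Grass = 3*Rainfall - 2  [with Rainfall=0]  = -2
Predator = -3*Grass - 3  [with Grass=-2]  = 3
Deaths = -Predator + 2*Prey + Grass  [with Predator=3, Prey=-6, Grass=-2]  = -17

-17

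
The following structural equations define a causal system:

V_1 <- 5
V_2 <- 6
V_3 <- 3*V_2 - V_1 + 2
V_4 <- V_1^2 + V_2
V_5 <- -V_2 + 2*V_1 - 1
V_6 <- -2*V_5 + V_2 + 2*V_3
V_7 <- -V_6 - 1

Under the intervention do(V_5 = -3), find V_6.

42

The intervention breaks the incoming arrows to V_5: V_5 <- -V_2 + 2*V_1 - 1 no longer applies, and V_5 = -3.
V_3 = 3*V_2 - V_1 + 2  [with V_2=6, V_1=5]  = 15
V_6 = -2*V_5 + V_2 + 2*V_3  [with V_5=-3, V_2=6, V_3=15]  = 42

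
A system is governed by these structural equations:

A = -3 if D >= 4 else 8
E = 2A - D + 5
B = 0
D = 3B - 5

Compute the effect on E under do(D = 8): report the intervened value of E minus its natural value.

-35

Under do(D=8), the mechanism D = 3B - 5 is discarded; D is fixed at 8.
A = -3 if D >= 4 else 8  [with D=8]  = -3
E = 2A - D + 5  [with A=-3, D=8]  = -9
Without intervention: D = 3B - 5  [with B=0]  = -5; A = -3 if D >= 4 else 8  [with D=-5]  = 8; E = 2A - D + 5  [with A=8, D=-5]  = 26.
Change = -9 − 26 = -35.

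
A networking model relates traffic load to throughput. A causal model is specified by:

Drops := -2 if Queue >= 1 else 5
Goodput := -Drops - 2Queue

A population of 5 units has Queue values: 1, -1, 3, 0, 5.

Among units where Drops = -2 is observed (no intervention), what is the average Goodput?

-4

E[Goodput|Drops=-2] averages over only the 3 units with Drops=-2 (Queue = 1, 3, 5): Goodput = 0, -4, -8, mean -4.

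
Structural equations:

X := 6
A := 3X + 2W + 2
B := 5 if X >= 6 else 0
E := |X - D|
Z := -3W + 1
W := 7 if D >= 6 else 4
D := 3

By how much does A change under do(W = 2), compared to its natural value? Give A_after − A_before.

-4

Under do(W=2), the mechanism W := 7 if D >= 6 else 4 is discarded; W is fixed at 2.
A = 3X + 2W + 2  [with X=6, W=2]  = 24
Without intervention: W = 7 if D >= 6 else 4  [with D=3]  = 4; A = 3X + 2W + 2  [with X=6, W=4]  = 28.
Change = 24 − 28 = -4.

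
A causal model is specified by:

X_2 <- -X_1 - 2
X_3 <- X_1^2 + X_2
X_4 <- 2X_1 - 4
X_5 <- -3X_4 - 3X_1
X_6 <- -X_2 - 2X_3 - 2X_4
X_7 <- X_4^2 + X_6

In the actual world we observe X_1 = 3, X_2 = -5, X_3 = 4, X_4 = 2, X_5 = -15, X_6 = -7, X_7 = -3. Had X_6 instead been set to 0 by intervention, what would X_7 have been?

Intervening sets X_6 = 0 and removes its equation (X_6 <- -X_2 - 2X_3 - 2X_4).
X_4 = 2X_1 - 4  [with X_1=3]  = 2
X_7 = X_4^2 + X_6  [with X_4=2, X_6=0]  = 4

4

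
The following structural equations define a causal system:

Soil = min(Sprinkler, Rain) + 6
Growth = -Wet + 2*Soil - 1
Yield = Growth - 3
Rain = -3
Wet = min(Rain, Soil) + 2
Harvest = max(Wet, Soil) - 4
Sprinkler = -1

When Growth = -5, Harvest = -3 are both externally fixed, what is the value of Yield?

Under do(Growth = -5, Harvest = -3), each intervened variable's structural equation is replaced by its fixed value.
Yield = Growth - 3  [with Growth=-5]  = -8

-8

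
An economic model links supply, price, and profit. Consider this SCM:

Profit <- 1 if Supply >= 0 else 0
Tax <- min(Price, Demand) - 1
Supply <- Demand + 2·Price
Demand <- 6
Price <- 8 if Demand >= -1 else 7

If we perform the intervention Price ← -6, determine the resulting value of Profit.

do(Price=-6) replaces the equation Price <- 8 if Demand >= -1 else 7 with the constant Price = -6.
Supply = Demand + 2·Price  [with Demand=6, Price=-6]  = -6
Profit = 1 if Supply >= 0 else 0  [with Supply=-6]  = 0

0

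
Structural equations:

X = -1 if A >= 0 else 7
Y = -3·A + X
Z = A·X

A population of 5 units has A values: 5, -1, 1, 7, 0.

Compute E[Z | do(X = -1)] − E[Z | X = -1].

The intervention sets X=-1 in all 5 units regardless of A. Recomputing Z per unit gives -5, 1, -1, -7, 0; average -2.4.
Observing X=-1 restricts to units where X's equation naturally yields -1: A ∈ {5, 1, 7, 0}. In that subpopulation Z = -5, -1, -7, 0, mean -3.25.
Difference = -2.4 − (-3.25) = 0.85.

0.85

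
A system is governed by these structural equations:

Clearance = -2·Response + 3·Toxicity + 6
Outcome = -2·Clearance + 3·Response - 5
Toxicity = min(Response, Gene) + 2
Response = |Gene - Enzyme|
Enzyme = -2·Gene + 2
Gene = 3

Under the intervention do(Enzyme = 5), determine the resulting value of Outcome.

Under do(Enzyme=5), the mechanism Enzyme = -2·Gene + 2 is discarded; Enzyme is fixed at 5.
Response = |Gene - Enzyme|  [with Gene=3, Enzyme=5]  = 2
Toxicity = min(Response, Gene) + 2  [with Response=2, Gene=3]  = 4
Clearance = -2·Response + 3·Toxicity + 6  [with Response=2, Toxicity=4]  = 14
Outcome = -2·Clearance + 3·Response - 5  [with Clearance=14, Response=2]  = -27

-27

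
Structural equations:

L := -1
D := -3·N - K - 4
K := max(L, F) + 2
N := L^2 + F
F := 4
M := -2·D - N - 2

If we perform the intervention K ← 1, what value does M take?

33

The intervention breaks the incoming arrows to K: K := max(L, F) + 2 no longer applies, and K = 1.
N = L^2 + F  [with L=-1, F=4]  = 5
D = -3·N - K - 4  [with N=5, K=1]  = -20
M = -2·D - N - 2  [with D=-20, N=5]  = 33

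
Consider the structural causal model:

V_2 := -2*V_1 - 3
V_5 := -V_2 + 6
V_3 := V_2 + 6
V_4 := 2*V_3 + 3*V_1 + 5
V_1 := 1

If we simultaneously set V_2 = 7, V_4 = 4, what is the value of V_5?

Setting V_2 = 7, V_4 = 4 by intervention discards those variables' equations.
V_5 = -V_2 + 6  [with V_2=7]  = -1

-1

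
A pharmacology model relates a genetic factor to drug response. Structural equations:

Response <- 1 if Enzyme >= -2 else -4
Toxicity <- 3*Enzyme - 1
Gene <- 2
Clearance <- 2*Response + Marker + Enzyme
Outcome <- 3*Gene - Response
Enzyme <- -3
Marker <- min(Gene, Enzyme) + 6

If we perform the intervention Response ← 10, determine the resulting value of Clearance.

Under do(Response=10), the mechanism Response <- 1 if Enzyme >= -2 else -4 is discarded; Response is fixed at 10.
Marker = min(Gene, Enzyme) + 6  [with Gene=2, Enzyme=-3]  = 3
Clearance = 2*Response + Marker + Enzyme  [with Response=10, Marker=3, Enzyme=-3]  = 20

20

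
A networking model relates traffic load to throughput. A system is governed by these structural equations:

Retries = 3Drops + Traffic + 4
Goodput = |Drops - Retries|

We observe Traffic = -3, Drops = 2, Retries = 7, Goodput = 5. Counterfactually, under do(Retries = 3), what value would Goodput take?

1

The intervention breaks the incoming arrows to Retries: Retries = 3Drops + Traffic + 4 no longer applies, and Retries = 3.
Goodput = |Drops - Retries|  [with Drops=2, Retries=3]  = 1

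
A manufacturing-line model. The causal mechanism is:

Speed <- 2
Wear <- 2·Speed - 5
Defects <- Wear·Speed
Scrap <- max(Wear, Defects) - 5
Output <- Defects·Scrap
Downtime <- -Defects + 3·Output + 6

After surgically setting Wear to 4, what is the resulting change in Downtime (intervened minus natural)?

Under do(Wear=4), the mechanism Wear <- 2·Speed - 5 is discarded; Wear is fixed at 4.
Defects = Wear·Speed  [with Wear=4, Speed=2]  = 8
Scrap = max(Wear, Defects) - 5  [with Wear=4, Defects=8]  = 3
Output = Defects·Scrap  [with Defects=8, Scrap=3]  = 24
Downtime = -Defects + 3·Output + 6  [with Defects=8, Output=24]  = 70
Without intervention: Wear = 2·Speed - 5  [with Speed=2]  = -1; Defects = Wear·Speed  [with Wear=-1, Speed=2]  = -2; Scrap = max(Wear, Defects) - 5  [with Wear=-1, Defects=-2]  = -6; Output = Defects·Scrap  [with Defects=-2, Scrap=-6]  = 12; Downtime = -Defects + 3·Output + 6  [with Defects=-2, Output=12]  = 44.
Change = 70 − 44 = 26.

26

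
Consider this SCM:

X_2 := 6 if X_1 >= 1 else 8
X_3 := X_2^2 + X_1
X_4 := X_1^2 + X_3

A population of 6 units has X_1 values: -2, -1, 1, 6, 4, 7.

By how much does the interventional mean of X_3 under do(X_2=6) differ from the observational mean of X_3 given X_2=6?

The intervention sets X_2=6 in all 6 units regardless of X_1. Recomputing X_3 per unit gives 34, 35, 37, 42, 40, 43; average 38.5.
Observing X_2=6 restricts to units where X_2's equation naturally yields 6: X_1 ∈ {1, 6, 4, 7}. In that subpopulation X_3 = 37, 42, 40, 43, mean 40.5.
Difference = 38.5 − 40.5 = -2.

-2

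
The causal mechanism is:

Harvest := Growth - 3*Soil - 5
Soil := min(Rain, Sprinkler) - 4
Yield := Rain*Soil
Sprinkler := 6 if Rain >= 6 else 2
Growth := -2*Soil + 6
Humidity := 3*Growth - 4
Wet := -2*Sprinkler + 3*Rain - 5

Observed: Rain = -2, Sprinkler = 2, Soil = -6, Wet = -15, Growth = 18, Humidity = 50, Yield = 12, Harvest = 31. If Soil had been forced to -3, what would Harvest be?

16

The intervention breaks the incoming arrows to Soil: Soil := min(Rain, Sprinkler) - 4 no longer applies, and Soil = -3.
Growth = -2*Soil + 6  [with Soil=-3]  = 12
Harvest = Growth - 3*Soil - 5  [with Growth=12, Soil=-3]  = 16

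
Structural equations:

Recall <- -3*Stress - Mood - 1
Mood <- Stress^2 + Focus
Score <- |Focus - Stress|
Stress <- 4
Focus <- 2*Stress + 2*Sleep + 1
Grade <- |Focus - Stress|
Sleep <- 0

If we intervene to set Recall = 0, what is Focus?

9

do(Recall=0) replaces the equation Recall <- -3*Stress - Mood - 1 with the constant Recall = 0.
Focus is not downstream of the intervention, so its value is determined by the original equations.
Focus = 2*Stress + 2*Sleep + 1  [with Stress=4, Sleep=0]  = 9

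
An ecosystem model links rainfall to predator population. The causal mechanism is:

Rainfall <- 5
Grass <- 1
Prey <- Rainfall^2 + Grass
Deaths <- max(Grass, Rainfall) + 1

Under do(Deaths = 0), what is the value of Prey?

Under do(Deaths=0), the mechanism Deaths <- max(Grass, Rainfall) + 1 is discarded; Deaths is fixed at 0.
Since Prey is not a descendant of the intervened variable, it is unaffected.
Prey = Rainfall^2 + Grass  [with Rainfall=5, Grass=1]  = 26

26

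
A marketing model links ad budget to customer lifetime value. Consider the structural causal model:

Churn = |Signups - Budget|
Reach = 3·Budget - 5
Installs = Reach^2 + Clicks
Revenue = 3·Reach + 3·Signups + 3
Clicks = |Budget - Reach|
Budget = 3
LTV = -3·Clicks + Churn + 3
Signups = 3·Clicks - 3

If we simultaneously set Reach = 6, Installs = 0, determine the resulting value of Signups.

6

Setting Reach = 6, Installs = 0 by intervention discards those variables' equations.
Clicks = |Budget - Reach|  [with Budget=3, Reach=6]  = 3
Signups = 3·Clicks - 3  [with Clicks=3]  = 6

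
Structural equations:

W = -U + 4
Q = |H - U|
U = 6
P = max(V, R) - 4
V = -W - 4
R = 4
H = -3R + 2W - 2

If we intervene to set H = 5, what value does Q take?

1

Intervening sets H = 5 and removes its equation (H = -3R + 2W - 2).
Q = |H - U|  [with H=5, U=6]  = 1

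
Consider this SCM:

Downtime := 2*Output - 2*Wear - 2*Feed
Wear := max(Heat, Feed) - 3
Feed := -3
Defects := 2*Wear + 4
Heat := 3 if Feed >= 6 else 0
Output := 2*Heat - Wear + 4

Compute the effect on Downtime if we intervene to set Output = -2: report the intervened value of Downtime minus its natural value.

The intervention breaks the incoming arrows to Output: Output := 2*Heat - Wear + 4 no longer applies, and Output = -2.
Heat = 3 if Feed >= 6 else 0  [with Feed=-3]  = 0
Wear = max(Heat, Feed) - 3  [with Heat=0, Feed=-3]  = -3
Downtime = 2*Output - 2*Wear - 2*Feed  [with Output=-2, Wear=-3, Feed=-3]  = 8
Without intervention: Heat = 3 if Feed >= 6 else 0  [with Feed=-3]  = 0; Wear = max(Heat, Feed) - 3  [with Heat=0, Feed=-3]  = -3; Output = 2*Heat - Wear + 4  [with Heat=0, Wear=-3]  = 7; Downtime = 2*Output - 2*Wear - 2*Feed  [with Output=7, Wear=-3, Feed=-3]  = 26.
Change = 8 − 26 = -18.

-18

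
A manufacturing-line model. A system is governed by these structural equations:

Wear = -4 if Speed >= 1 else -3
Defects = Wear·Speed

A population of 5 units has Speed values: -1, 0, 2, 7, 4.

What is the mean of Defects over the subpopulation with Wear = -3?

1.5

Observing Wear=-3 restricts to units where Wear's equation naturally yields -3: Speed ∈ {-1, 0}. In that subpopulation Defects = 3, 0, mean 1.5.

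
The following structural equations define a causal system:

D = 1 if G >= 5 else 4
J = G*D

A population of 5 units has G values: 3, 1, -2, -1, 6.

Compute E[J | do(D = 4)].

Every unit gets D=4 under the intervention. J values become 12, 4, -8, -4, 24; E[J|do(D=4)] = 5.6.

5.6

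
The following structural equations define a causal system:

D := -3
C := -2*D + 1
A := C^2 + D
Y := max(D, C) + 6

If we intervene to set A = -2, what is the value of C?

7

Under do(A=-2), the mechanism A := C^2 + D is discarded; A is fixed at -2.
Since C is not a descendant of the intervened variable, it is unaffected.
C = -2*D + 1  [with D=-3]  = 7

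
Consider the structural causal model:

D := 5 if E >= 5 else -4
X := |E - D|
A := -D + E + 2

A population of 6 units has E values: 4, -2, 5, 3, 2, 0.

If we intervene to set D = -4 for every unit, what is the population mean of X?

6

do(D=-4) breaks D's dependence on E. With D=-4 fixed, X across the units is 8, 2, 9, 7, 6, 4, mean 6.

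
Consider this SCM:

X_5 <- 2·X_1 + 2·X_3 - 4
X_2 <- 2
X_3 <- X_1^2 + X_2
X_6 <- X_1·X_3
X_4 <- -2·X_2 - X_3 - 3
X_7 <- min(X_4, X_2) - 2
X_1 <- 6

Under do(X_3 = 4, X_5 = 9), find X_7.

-13

Under do(X_3 = 4, X_5 = 9), each intervened variable's structural equation is replaced by its fixed value.
X_4 = -2·X_2 - X_3 - 3  [with X_2=2, X_3=4]  = -11
X_7 = min(X_4, X_2) - 2  [with X_4=-11, X_2=2]  = -13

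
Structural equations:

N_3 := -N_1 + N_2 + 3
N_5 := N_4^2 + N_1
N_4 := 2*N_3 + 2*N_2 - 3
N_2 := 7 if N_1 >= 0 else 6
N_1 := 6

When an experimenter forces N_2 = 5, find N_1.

6

Under do(N_2=5), the mechanism N_2 := 7 if N_1 >= 0 else 6 is discarded; N_2 is fixed at 5.
N_1 is not downstream of the intervention, so its value is determined by the original equations.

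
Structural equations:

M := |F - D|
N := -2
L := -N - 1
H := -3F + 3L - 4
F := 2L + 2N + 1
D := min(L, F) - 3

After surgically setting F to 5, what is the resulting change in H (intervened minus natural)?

-18

The intervention breaks the incoming arrows to F: F := 2L + 2N + 1 no longer applies, and F = 5.
L = -N - 1  [with N=-2]  = 1
H = -3F + 3L - 4  [with F=5, L=1]  = -16
Without intervention: L = -N - 1  [with N=-2]  = 1; F = 2L + 2N + 1  [with L=1, N=-2]  = -1; H = -3F + 3L - 4  [with F=-1, L=1]  = 2.
Change = -16 − 2 = -18.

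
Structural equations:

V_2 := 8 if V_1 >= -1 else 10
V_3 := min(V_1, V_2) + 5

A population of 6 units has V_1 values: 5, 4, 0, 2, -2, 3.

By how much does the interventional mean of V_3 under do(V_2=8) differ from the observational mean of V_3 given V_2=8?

-0.8

The intervention sets V_2=8 in all 6 units regardless of V_1. Recomputing V_3 per unit gives 10, 9, 5, 7, 3, 8; average 7.
E[V_3|V_2=8] averages over only the 5 units with V_2=8 (V_1 = 5, 4, 0, 2, 3): V_3 = 10, 9, 5, 7, 8, mean 7.8.
Difference = 7 − 7.8 = -0.8.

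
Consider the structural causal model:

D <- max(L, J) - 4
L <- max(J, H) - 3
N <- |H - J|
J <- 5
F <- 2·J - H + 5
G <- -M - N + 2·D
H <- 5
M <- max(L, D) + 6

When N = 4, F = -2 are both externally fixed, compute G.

-10

Setting N = 4, F = -2 by intervention discards those variables' equations.
L = max(J, H) - 3  [with J=5, H=5]  = 2
D = max(L, J) - 4  [with L=2, J=5]  = 1
M = max(L, D) + 6  [with L=2, D=1]  = 8
G = -M - N + 2·D  [with M=8, N=4, D=1]  = -10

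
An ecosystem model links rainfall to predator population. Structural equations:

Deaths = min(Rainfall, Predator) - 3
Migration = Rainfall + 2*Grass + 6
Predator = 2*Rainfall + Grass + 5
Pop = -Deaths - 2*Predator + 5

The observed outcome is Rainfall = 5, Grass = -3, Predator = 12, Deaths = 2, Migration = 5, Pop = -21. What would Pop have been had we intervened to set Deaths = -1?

Under do(Deaths=-1), the mechanism Deaths = min(Rainfall, Predator) - 3 is discarded; Deaths is fixed at -1.
Predator = 2*Rainfall + Grass + 5  [with Rainfall=5, Grass=-3]  = 12
Pop = -Deaths - 2*Predator + 5  [with Deaths=-1, Predator=12]  = -18

-18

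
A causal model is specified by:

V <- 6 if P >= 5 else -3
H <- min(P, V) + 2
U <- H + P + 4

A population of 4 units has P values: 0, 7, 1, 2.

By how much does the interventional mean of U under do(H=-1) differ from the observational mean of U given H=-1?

1.5

The intervention sets H=-1 in all 4 units regardless of P. Recomputing U per unit gives 3, 10, 4, 5; average 5.5.
Conditioning on H=-1 selects the 3 unit(s) with P ∈ {0, 1, 2}. Their U values: 3, 4, 5. Mean = 4.
Difference = 5.5 − 4 = 1.5.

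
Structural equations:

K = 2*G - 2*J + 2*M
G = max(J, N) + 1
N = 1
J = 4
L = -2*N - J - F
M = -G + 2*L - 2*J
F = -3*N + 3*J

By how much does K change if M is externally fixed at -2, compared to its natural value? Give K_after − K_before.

Intervening sets M = -2 and removes its equation (M = -G + 2*L - 2*J).
G = max(J, N) + 1  [with J=4, N=1]  = 5
K = 2*G - 2*J + 2*M  [with G=5, J=4, M=-2]  = -2
Without intervention: F = -3*N + 3*J  [with N=1, J=4]  = 9; L = -2*N - J - F  [with N=1, J=4, F=9]  = -15; G = max(J, N) + 1  [with J=4, N=1]  = 5; M = -G + 2*L - 2*J  [with G=5, L=-15, J=4]  = -43; K = 2*G - 2*J + 2*M  [with G=5, J=4, M=-43]  = -84.
Change = -2 − (-84) = 82.

82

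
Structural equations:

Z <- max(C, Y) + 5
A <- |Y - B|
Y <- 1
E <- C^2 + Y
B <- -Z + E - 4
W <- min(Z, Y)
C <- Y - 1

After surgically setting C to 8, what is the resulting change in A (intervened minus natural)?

37

Under do(C=8), the mechanism C <- Y - 1 is discarded; C is fixed at 8.
Z = max(C, Y) + 5  [with C=8, Y=1]  = 13
E = C^2 + Y  [with C=8, Y=1]  = 65
B = -Z + E - 4  [with Z=13, E=65]  = 48
A = |Y - B|  [with Y=1, B=48]  = 47
Without intervention: C = Y - 1  [with Y=1]  = 0; Z = max(C, Y) + 5  [with C=0, Y=1]  = 6; E = C^2 + Y  [with C=0, Y=1]  = 1; B = -Z + E - 4  [with Z=6, E=1]  = -9; A = |Y - B|  [with Y=1, B=-9]  = 10.
Change = 47 − 10 = 37.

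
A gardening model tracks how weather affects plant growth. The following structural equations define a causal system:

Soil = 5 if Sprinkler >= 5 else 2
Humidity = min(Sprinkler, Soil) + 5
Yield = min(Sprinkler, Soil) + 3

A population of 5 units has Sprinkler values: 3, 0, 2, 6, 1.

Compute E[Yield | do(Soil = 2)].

The intervention sets Soil=2 in all 5 units regardless of Sprinkler. Recomputing Yield per unit gives 5, 3, 5, 5, 4; average 4.4.

4.4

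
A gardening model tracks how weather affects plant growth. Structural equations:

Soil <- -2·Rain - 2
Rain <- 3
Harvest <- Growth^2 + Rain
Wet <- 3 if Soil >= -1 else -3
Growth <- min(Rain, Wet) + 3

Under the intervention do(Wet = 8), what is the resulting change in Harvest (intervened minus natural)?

36

do(Wet=8) replaces the equation Wet <- 3 if Soil >= -1 else -3 with the constant Wet = 8.
Growth = min(Rain, Wet) + 3  [with Rain=3, Wet=8]  = 6
Harvest = Growth^2 + Rain  [with Growth=6, Rain=3]  = 39
Without intervention: Soil = -2·Rain - 2  [with Rain=3]  = -8; Wet = 3 if Soil >= -1 else -3  [with Soil=-8]  = -3; Growth = min(Rain, Wet) + 3  [with Rain=3, Wet=-3]  = 0; Harvest = Growth^2 + Rain  [with Growth=0, Rain=3]  = 3.
Change = 39 − 3 = 36.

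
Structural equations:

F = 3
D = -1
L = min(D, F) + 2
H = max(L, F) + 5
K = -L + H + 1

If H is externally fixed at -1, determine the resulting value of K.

-1

Intervening sets H = -1 and removes its equation (H = max(L, F) + 5).
L = min(D, F) + 2  [with D=-1, F=3]  = 1
K = -L + H + 1  [with L=1, H=-1]  = -1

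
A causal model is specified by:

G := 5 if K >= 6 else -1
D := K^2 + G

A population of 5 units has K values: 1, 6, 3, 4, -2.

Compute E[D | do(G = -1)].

do(G=-1) breaks G's dependence on K. With G=-1 fixed, D across the units is 0, 35, 8, 15, 3, mean 12.2.

12.2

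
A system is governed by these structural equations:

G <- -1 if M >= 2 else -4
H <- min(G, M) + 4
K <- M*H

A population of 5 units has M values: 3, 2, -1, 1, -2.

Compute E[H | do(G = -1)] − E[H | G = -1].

Every unit gets G=-1 under the intervention. H values become 3, 3, 3, 3, 2; E[H|do(G=-1)] = 2.8.
Conditioning on G=-1 selects the 2 unit(s) with M ∈ {3, 2}. Their H values: 3, 3. Mean = 3.
Difference = 2.8 − 3 = -0.2.

-0.2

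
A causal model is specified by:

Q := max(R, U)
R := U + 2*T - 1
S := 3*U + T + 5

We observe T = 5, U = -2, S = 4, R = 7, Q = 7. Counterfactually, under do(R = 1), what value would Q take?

1

Intervening sets R = 1 and removes its equation (R := U + 2*T - 1).
Q = max(R, U)  [with R=1, U=-2]  = 1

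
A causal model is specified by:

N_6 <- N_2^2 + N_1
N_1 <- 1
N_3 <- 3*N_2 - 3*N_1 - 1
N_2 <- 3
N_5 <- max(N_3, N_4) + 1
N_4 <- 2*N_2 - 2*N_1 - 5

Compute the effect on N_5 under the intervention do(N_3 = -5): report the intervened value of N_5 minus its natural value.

do(N_3=-5) replaces the equation N_3 <- 3*N_2 - 3*N_1 - 1 with the constant N_3 = -5.
N_4 = 2*N_2 - 2*N_1 - 5  [with N_2=3, N_1=1]  = -1
N_5 = max(N_3, N_4) + 1  [with N_3=-5, N_4=-1]  = 0
Without intervention: N_3 = 3*N_2 - 3*N_1 - 1  [with N_2=3, N_1=1]  = 5; N_4 = 2*N_2 - 2*N_1 - 5  [with N_2=3, N_1=1]  = -1; N_5 = max(N_3, N_4) + 1  [with N_3=5, N_4=-1]  = 6.
Change = 0 − 6 = -6.

-6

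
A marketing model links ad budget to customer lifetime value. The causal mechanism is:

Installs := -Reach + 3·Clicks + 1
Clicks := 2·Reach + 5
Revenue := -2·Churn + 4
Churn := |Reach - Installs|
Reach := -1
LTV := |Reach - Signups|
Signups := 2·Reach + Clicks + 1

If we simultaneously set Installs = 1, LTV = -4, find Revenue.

Under do(Installs = 1, LTV = -4), each intervened variable's structural equation is replaced by its fixed value.
Churn = |Reach - Installs|  [with Reach=-1, Installs=1]  = 2
Revenue = -2·Churn + 4  [with Churn=2]  = 0

0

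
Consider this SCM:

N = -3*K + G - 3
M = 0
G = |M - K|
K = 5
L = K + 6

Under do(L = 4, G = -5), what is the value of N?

Under do(L = 4, G = -5), each intervened variable's structural equation is replaced by its fixed value.
N = -3*K + G - 3  [with K=5, G=-5]  = -23

-23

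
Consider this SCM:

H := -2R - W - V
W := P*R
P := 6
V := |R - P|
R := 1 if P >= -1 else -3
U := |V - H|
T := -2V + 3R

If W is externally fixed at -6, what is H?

Under do(W=-6), the mechanism W := P*R is discarded; W is fixed at -6.
R = 1 if P >= -1 else -3  [with P=6]  = 1
V = |R - P|  [with R=1, P=6]  = 5
H = -2R - W - V  [with R=1, W=-6, V=5]  = -1

-1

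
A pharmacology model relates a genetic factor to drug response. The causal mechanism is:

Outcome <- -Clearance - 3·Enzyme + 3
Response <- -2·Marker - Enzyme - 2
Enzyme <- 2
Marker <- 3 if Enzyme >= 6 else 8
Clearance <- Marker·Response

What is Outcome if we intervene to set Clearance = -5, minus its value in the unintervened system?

-155

Intervening sets Clearance = -5 and removes its equation (Clearance <- Marker·Response).
Outcome = -Clearance - 3·Enzyme + 3  [with Clearance=-5, Enzyme=2]  = 2
Without intervention: Marker = 3 if Enzyme >= 6 else 8  [with Enzyme=2]  = 8; Response = -2·Marker - Enzyme - 2  [with Marker=8, Enzyme=2]  = -20; Clearance = Marker·Response  [with Marker=8, Response=-20]  = -160; Outcome = -Clearance - 3·Enzyme + 3  [with Clearance=-160, Enzyme=2]  = 157.
Change = 2 − 157 = -155.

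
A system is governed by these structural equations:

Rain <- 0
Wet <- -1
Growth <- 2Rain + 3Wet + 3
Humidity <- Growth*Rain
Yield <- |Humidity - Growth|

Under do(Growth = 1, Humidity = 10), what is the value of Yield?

Setting Growth = 1, Humidity = 10 by intervention discards those variables' equations.
Yield = |Humidity - Growth|  [with Humidity=10, Growth=1]  = 9

9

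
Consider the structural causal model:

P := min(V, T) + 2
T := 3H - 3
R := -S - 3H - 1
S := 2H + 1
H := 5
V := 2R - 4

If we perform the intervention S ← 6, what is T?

do(S=6) replaces the equation S := 2H + 1 with the constant S = 6.
Since T is not a descendant of the intervened variable, it is unaffected.
T = 3H - 3  [with H=5]  = 12

12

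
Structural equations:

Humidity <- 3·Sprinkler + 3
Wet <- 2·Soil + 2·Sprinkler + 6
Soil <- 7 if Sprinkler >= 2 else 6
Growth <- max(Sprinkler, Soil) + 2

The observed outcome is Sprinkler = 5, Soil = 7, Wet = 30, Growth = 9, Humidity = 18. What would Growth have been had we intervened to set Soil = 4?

7

Under do(Soil=4), the mechanism Soil <- 7 if Sprinkler >= 2 else 6 is discarded; Soil is fixed at 4.
Growth = max(Sprinkler, Soil) + 2  [with Sprinkler=5, Soil=4]  = 7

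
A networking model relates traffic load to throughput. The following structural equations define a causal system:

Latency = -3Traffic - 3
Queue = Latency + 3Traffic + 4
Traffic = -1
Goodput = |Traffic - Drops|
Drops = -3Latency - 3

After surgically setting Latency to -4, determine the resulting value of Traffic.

-1

Under do(Latency=-4), the mechanism Latency = -3Traffic - 3 is discarded; Latency is fixed at -4.
Traffic is not downstream of the intervention, so its value is determined by the original equations.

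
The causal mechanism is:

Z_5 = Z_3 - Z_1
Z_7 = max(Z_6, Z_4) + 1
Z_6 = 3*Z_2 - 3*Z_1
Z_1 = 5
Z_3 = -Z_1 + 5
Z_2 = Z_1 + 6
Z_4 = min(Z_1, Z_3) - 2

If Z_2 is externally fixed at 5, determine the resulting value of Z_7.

1

Under do(Z_2=5), the mechanism Z_2 = Z_1 + 6 is discarded; Z_2 is fixed at 5.
Z_3 = -Z_1 + 5  [with Z_1=5]  = 0
Z_4 = min(Z_1, Z_3) - 2  [with Z_1=5, Z_3=0]  = -2
Z_6 = 3*Z_2 - 3*Z_1  [with Z_2=5, Z_1=5]  = 0
Z_7 = max(Z_6, Z_4) + 1  [with Z_6=0, Z_4=-2]  = 1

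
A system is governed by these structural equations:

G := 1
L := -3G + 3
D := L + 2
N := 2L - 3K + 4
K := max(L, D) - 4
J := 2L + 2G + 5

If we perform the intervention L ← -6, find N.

16

Under do(L=-6), the mechanism L := -3G + 3 is discarded; L is fixed at -6.
D = L + 2  [with L=-6]  = -4
K = max(L, D) - 4  [with L=-6, D=-4]  = -8
N = 2L - 3K + 4  [with L=-6, K=-8]  = 16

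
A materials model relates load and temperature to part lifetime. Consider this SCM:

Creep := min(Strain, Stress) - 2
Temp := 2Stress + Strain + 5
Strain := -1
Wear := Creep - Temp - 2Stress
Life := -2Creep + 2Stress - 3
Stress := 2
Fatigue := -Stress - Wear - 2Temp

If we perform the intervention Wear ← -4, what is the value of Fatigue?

-14

The intervention breaks the incoming arrows to Wear: Wear := Creep - Temp - 2Stress no longer applies, and Wear = -4.
Temp = 2Stress + Strain + 5  [with Stress=2, Strain=-1]  = 8
Fatigue = -Stress - Wear - 2Temp  [with Stress=2, Wear=-4, Temp=8]  = -14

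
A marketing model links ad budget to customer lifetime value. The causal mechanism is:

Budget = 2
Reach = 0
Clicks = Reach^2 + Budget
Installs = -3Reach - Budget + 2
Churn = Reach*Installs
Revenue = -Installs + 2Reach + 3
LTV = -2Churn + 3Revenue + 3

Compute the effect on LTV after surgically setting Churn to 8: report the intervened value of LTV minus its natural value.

-16

Under do(Churn=8), the mechanism Churn = Reach*Installs is discarded; Churn is fixed at 8.
Installs = -3Reach - Budget + 2  [with Reach=0, Budget=2]  = 0
Revenue = -Installs + 2Reach + 3  [with Installs=0, Reach=0]  = 3
LTV = -2Churn + 3Revenue + 3  [with Churn=8, Revenue=3]  = -4
Without intervention: Installs = -3Reach - Budget + 2  [with Reach=0, Budget=2]  = 0; Churn = Reach*Installs  [with Reach=0, Installs=0]  = 0; Revenue = -Installs + 2Reach + 3  [with Installs=0, Reach=0]  = 3; LTV = -2Churn + 3Revenue + 3  [with Churn=0, Revenue=3]  = 12.
Change = -4 − 12 = -16.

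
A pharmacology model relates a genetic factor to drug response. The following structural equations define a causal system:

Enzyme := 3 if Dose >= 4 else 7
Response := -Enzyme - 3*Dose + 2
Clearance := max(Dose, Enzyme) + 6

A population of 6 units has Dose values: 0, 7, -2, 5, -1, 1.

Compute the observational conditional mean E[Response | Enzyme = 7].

-3.5

Observing Enzyme=7 restricts to units where Enzyme's equation naturally yields 7: Dose ∈ {0, -2, -1, 1}. In that subpopulation Response = -5, 1, -2, -8, mean -3.5.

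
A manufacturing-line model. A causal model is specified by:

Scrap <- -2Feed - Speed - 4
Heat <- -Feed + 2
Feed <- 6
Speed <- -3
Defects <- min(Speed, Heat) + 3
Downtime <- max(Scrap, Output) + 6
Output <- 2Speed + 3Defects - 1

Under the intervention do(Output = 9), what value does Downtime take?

Intervening sets Output = 9 and removes its equation (Output <- 2Speed + 3Defects - 1).
Scrap = -2Feed - Speed - 4  [with Feed=6, Speed=-3]  = -13
Downtime = max(Scrap, Output) + 6  [with Scrap=-13, Output=9]  = 15

15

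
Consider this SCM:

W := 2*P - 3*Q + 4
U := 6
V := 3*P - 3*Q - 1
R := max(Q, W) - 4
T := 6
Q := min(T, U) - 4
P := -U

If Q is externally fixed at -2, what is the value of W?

The intervention breaks the incoming arrows to Q: Q := min(T, U) - 4 no longer applies, and Q = -2.
P = -U  [with U=6]  = -6
W = 2*P - 3*Q + 4  [with P=-6, Q=-2]  = -2

-2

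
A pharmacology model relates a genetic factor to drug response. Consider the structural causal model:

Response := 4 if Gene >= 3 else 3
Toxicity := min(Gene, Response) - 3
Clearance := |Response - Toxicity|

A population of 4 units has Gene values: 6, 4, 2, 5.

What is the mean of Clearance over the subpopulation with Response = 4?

3

E[Clearance|Response=4] averages over only the 3 units with Response=4 (Gene = 6, 4, 5): Clearance = 3, 3, 3, mean 3.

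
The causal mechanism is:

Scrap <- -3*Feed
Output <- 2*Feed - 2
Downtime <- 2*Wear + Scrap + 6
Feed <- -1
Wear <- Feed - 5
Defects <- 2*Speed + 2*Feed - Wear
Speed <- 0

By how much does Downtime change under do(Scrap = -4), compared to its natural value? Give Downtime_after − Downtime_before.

Under do(Scrap=-4), the mechanism Scrap <- -3*Feed is discarded; Scrap is fixed at -4.
Wear = Feed - 5  [with Feed=-1]  = -6
Downtime = 2*Wear + Scrap + 6  [with Wear=-6, Scrap=-4]  = -10
Without intervention: Wear = Feed - 5  [with Feed=-1]  = -6; Scrap = -3*Feed  [with Feed=-1]  = 3; Downtime = 2*Wear + Scrap + 6  [with Wear=-6, Scrap=3]  = -3.
Change = -10 − (-3) = -7.

-7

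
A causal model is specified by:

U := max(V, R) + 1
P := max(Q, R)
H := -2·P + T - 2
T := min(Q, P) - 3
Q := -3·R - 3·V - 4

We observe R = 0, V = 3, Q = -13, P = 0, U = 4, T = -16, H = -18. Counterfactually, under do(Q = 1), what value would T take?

The intervention breaks the incoming arrows to Q: Q := -3·R - 3·V - 4 no longer applies, and Q = 1.
P = max(Q, R)  [with Q=1, R=0]  = 1
T = min(Q, P) - 3  [with Q=1, P=1]  = -2

-2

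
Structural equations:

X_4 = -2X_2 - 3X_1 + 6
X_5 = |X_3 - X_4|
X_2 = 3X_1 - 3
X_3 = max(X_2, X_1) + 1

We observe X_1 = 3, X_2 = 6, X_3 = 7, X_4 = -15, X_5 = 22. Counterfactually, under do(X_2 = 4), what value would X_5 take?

do(X_2=4) replaces the equation X_2 = 3X_1 - 3 with the constant X_2 = 4.
X_3 = max(X_2, X_1) + 1  [with X_2=4, X_1=3]  = 5
X_4 = -2X_2 - 3X_1 + 6  [with X_2=4, X_1=3]  = -11
X_5 = |X_3 - X_4|  [with X_3=5, X_4=-11]  = 16

16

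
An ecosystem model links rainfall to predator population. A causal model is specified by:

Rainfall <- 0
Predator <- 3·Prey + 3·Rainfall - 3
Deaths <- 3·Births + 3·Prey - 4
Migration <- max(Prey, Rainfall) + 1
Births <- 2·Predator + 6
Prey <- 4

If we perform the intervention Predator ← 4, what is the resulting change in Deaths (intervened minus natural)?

do(Predator=4) replaces the equation Predator <- 3·Prey + 3·Rainfall - 3 with the constant Predator = 4.
Births = 2·Predator + 6  [with Predator=4]  = 14
Deaths = 3·Births + 3·Prey - 4  [with Births=14, Prey=4]  = 50
Without intervention: Predator = 3·Prey + 3·Rainfall - 3  [with Prey=4, Rainfall=0]  = 9; Births = 2·Predator + 6  [with Predator=9]  = 24; Deaths = 3·Births + 3·Prey - 4  [with Births=24, Prey=4]  = 80.
Change = 50 − 80 = -30.

-30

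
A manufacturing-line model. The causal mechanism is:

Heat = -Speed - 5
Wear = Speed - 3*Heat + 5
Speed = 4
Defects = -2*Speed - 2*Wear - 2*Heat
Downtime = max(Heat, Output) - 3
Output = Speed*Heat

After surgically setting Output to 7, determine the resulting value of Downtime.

The intervention breaks the incoming arrows to Output: Output = Speed*Heat no longer applies, and Output = 7.
Heat = -Speed - 5  [with Speed=4]  = -9
Downtime = max(Heat, Output) - 3  [with Heat=-9, Output=7]  = 4

4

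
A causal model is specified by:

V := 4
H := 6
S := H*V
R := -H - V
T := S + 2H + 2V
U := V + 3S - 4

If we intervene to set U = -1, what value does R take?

-10

do(U=-1) replaces the equation U := V + 3S - 4 with the constant U = -1.
No directed path runs from U to R, so R keeps its natural value.
R = -H - V  [with H=6, V=4]  = -10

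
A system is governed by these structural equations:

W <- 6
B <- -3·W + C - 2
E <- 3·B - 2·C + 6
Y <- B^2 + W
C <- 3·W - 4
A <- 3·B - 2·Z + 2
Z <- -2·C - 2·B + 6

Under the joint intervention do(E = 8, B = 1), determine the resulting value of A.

53

Setting E = 8, B = 1 by intervention discards those variables' equations.
C = 3·W - 4  [with W=6]  = 14
Z = -2·C - 2·B + 6  [with C=14, B=1]  = -24
A = 3·B - 2·Z + 2  [with B=1, Z=-24]  = 53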